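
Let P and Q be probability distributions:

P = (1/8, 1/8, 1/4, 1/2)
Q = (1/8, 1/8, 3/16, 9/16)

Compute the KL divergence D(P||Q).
D(P||Q) = Σ P(i) log₂(P(i)/Q(i))
  i=0: (1/8) × log₂((1/8)/(1/8)) = (1/8) × log₂(1) = 0.0000
  i=1: (1/8) × log₂((1/8)/(1/8)) = (1/8) × log₂(1) = 0.0000
  i=2: (1/4) × log₂((1/4)/(3/16)) = (1/4) × log₂(4/3) = 0.1038
  i=3: (1/2) × log₂((1/2)/(9/16)) = (1/2) × log₂(8/9) = -0.0850
D(P||Q) = 0.0000 + 0.0000 + 0.1038 - 0.0850
  = 0.0188 bits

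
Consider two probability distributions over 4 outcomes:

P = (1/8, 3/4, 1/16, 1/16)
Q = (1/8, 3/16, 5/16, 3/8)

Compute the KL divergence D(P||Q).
D(P||Q) = Σ P(i) log₂(P(i)/Q(i))
  i=0: (1/8) × log₂((1/8)/(1/8)) = (1/8) × log₂(1) = 0.0000
  i=1: (3/4) × log₂((3/4)/(3/16)) = (3/4) × log₂(4) = 1.5000
  i=2: (1/16) × log₂((1/16)/(5/16)) = (1/16) × log₂(1/5) = -0.1451
  i=3: (1/16) × log₂((1/16)/(3/8)) = (1/16) × log₂(1/6) = -0.1616
D(P||Q) = 0.0000 + 1.5000 - 0.1451 - 0.1616
  = 1.1933 bits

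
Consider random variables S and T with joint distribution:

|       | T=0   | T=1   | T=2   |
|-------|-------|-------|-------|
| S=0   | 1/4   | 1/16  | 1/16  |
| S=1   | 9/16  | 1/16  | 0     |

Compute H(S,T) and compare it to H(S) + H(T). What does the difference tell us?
Marginal P(S) (row sums):
  P(S=0) = 1/4 + 1/16 + 1/16 = 3/8
  P(S=1) = 9/16 + 1/16 + 0 = 5/8
Marginal P(T) (column sums):
  P(T=0) = 1/4 + 9/16 = 13/16
  P(T=1) = 1/16 + 1/16 = 1/8
  P(T=2) = 1/16 + 0 = 1/16

H(S,T) = -[(1/4)·log₂(1/4) + (1/16)·log₂(1/16) + (1/16)·log₂(1/16) + (9/16)·log₂(9/16) + (1/16)·log₂(1/16)]
  = 0.5000 + 0.2500 + 0.2500 + 0.4669 + 0.2500
  = 1.7169 bits
H(S) = -[(3/8)·log₂(3/8) + (5/8)·log₂(5/8)]
  = 0.5306 + 0.4238
  = 0.9544 bits
H(T) = -[(13/16)·log₂(13/16) + (1/8)·log₂(1/8) + (1/16)·log₂(1/16)]
  = 0.2434 + 0.3750 + 0.2500
  = 0.8684 bits

H(S) + H(T) = 0.9544 + 0.8684 = 1.8228 bits
Difference: H(S) + H(T) - H(S,T) = 1.8228 - 1.7169 = 0.1059 bits = I(S;T)

The difference is the mutual information; it is positive here, so S and T are dependent (knowing one reduces uncertainty about the other by 0.1059 bits).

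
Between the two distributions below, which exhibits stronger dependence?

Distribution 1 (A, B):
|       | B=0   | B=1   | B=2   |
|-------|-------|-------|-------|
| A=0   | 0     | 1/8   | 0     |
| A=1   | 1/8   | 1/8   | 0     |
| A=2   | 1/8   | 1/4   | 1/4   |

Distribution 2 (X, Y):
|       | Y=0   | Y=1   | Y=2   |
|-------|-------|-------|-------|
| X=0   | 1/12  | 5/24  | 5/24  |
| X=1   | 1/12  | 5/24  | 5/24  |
Distribution 1 (A, B):
Marginal P(A) (row sums):
  P(A=0) = 0 + 1/8 + 0 = 1/8
  P(A=1) = 1/8 + 1/8 + 0 = 1/4
  P(A=2) = 1/8 + 1/4 + 1/4 = 5/8
Marginal P(B) (column sums):
  P(B=0) = 0 + 1/8 + 1/8 = 1/4
  P(B=1) = 1/8 + 1/8 + 1/4 = 1/2
  P(B=2) = 0 + 0 + 1/4 = 1/4

H(A) = -[(1/8)·log₂(1/8) + (1/4)·log₂(1/4) + (5/8)·log₂(5/8)]
  = 0.3750 + 0.5000 + 0.4238
  = 1.2988 bits
H(B) = -[(1/4)·log₂(1/4) + (1/2)·log₂(1/2) + (1/4)·log₂(1/4)]
  = 0.5000 + 0.5000 + 0.5000
  = 1.5000 bits
H(A,B) = -[(1/8)·log₂(1/8) + (1/8)·log₂(1/8) + (1/8)·log₂(1/8) + (1/8)·log₂(1/8) + (1/4)·log₂(1/4) + (1/4)·log₂(1/4)]
  = 0.3750 + 0.3750 + 0.3750 + 0.3750 + 0.5000 + 0.5000
  = 2.5000 bits

I(A;B) = H(A) + H(B) - H(A,B)
  = 1.2988 + 1.5000 - 2.5000
  = 0.2988 bits

Distribution 2 (X, Y):
Marginal P(X) (row sums):
  P(X=0) = 1/12 + 5/24 + 5/24 = 1/2
  P(X=1) = 1/12 + 5/24 + 5/24 = 1/2
Marginal P(Y) (column sums):
  P(Y=0) = 1/12 + 1/12 = 1/6
  P(Y=1) = 5/24 + 5/24 = 5/12
  P(Y=2) = 5/24 + 5/24 = 5/12

H(X) = -[(1/2)·log₂(1/2) + (1/2)·log₂(1/2)]
  = 0.5000 + 0.5000
  = 1.0000 bits
H(Y) = -[(1/6)·log₂(1/6) + (5/12)·log₂(5/12) + (5/12)·log₂(5/12)]
  = 0.4308 + 0.5263 + 0.5263
  = 1.4834 bits
H(X,Y) = -[(1/12)·log₂(1/12) + (5/24)·log₂(5/24) + (5/24)·log₂(5/24) + (1/12)·log₂(1/12) + (5/24)·log₂(5/24) + (5/24)·log₂(5/24)]
  = 0.2987 + 0.4715 + 0.4715 + 0.2987 + 0.4715 + 0.4715
  = 2.4834 bits

I(X;Y) = H(X) + H(Y) - H(X,Y)
  = 1.0000 + 1.4834 - 2.4834
  = 0.0000 bits

I(A;B) = 0.2988 bits > I(X;Y) = 0.0000 bits, so (A, B) has the higher mutual information (stronger dependence).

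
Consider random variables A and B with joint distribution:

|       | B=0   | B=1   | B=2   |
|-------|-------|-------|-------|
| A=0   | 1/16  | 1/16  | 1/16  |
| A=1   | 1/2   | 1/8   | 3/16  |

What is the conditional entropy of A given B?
Marginal P(B) (column sums):
  P(B=0) = 1/16 + 1/2 = 9/16
  P(B=1) = 1/16 + 1/8 = 3/16
  P(B=2) = 1/16 + 3/16 = 1/4

H(A|B) = -Σ P(A,B)·log₂ P(A|B), where P(A|B) = P(A,B) / P(B)
  (A=0,B=0): P(A|B) = (1/16)/(9/16) = 1/9;  -(1/16)·log₂(1/9) = 0.1981
  (A=0,B=1): P(A|B) = (1/16)/(3/16) = 1/3;  -(1/16)·log₂(1/3) = 0.0991
  (A=0,B=2): P(A|B) = (1/16)/(1/4) = 1/4;  -(1/16)·log₂(1/4) = 0.1250
  (A=1,B=0): P(A|B) = (1/2)/(9/16) = 8/9;  -(1/2)·log₂(8/9) = 0.0850
  (A=1,B=1): P(A|B) = (1/8)/(3/16) = 2/3;  -(1/8)·log₂(2/3) = 0.0731
  (A=1,B=2): P(A|B) = (3/16)/(1/4) = 3/4;  -(3/16)·log₂(3/4) = 0.0778
H(A|B) = 0.1981 + 0.0991 + 0.1250 + 0.0850 + 0.0731 + 0.0778
  = 0.6581 bits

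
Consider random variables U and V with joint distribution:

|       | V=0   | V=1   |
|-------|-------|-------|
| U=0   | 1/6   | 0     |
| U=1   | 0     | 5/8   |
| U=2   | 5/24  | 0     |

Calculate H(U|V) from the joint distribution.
Marginal P(V) (column sums):
  P(V=0) = 1/6 + 0 + 5/24 = 3/8
  P(V=1) = 0 + 5/8 + 0 = 5/8

H(U|V) = -Σ P(U,V)·log₂ P(U|V), where P(U|V) = P(U,V) / P(V)
  (cells with P(U,V) = 0 contribute 0)
  (U=0,V=0): P(U|V) = (1/6)/(3/8) = 4/9;  -(1/6)·log₂(4/9) = 0.1950
  (U=1,V=1): P(U|V) = (5/8)/(5/8) = 1;  -(5/8)·log₂(1) = 0.0000
  (U=2,V=0): P(U|V) = (5/24)/(3/8) = 5/9;  -(5/24)·log₂(5/9) = 0.1767
H(U|V) = 0.1950 + 0.0000 + 0.1767
  = 0.3717 bits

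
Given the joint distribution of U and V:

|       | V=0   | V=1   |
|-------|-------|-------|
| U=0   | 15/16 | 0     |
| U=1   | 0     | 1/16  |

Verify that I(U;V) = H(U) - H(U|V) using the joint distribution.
Left side, from I(U;V) = H(U) + H(V) - H(U,V):
Marginal P(U) (row sums):
  P(U=0) = 15/16 + 0 = 15/16
  P(U=1) = 0 + 1/16 = 1/16
Marginal P(V) (column sums):
  P(V=0) = 15/16 + 0 = 15/16
  P(V=1) = 0 + 1/16 = 1/16

H(U) = -[(15/16)·log₂(15/16) + (1/16)·log₂(1/16)]
  = 0.0873 + 0.2500
  = 0.3373 bits
H(V) = -[(15/16)·log₂(15/16) + (1/16)·log₂(1/16)]
  = 0.0873 + 0.2500
  = 0.3373 bits
H(U,V) = -[(15/16)·log₂(15/16) + (1/16)·log₂(1/16)]
  = 0.0873 + 0.2500
  = 0.3373 bits

I(U;V) = H(U) + H(V) - H(U,V)
  = 0.3373 + 0.3373 - 0.3373
  = 0.3373 bits

Right side, with H(U|V) computed directly from the conditional probabilities:
H(U|V) = -Σ P(U,V)·log₂ P(U|V), where P(U|V) = P(U,V) / P(V)
  (cells with P(U,V) = 0 contribute 0)
  (U=0,V=0): P(U|V) = (15/16)/(15/16) = 1;  -(15/16)·log₂(1) = 0.0000
  (U=1,V=1): P(U|V) = (1/16)/(1/16) = 1;  -(1/16)·log₂(1) = 0.0000
H(U|V) = 0.0000 + 0.0000
  = 0.0000 bits
H(U) - H(U|V) = 0.3373 - 0.0000 = 0.3373 bits

Both sides equal 0.3373 bits, so I(U;V) = H(U) - H(U|V) ✓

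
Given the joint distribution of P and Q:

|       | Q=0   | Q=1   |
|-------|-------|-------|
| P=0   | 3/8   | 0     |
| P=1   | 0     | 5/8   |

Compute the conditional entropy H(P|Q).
Marginal P(Q) (column sums):
  P(Q=0) = 3/8 + 0 = 3/8
  P(Q=1) = 0 + 5/8 = 5/8

H(P|Q) = -Σ P(P,Q)·log₂ P(P|Q), where P(P|Q) = P(P,Q) / P(Q)
  (cells with P(P,Q) = 0 contribute 0)
  (P=0,Q=0): P(P|Q) = (3/8)/(3/8) = 1;  -(3/8)·log₂(1) = 0.0000
  (P=1,Q=1): P(P|Q) = (5/8)/(5/8) = 1;  -(5/8)·log₂(1) = 0.0000
H(P|Q) = 0.0000 + 0.0000
  = 0.0000 bits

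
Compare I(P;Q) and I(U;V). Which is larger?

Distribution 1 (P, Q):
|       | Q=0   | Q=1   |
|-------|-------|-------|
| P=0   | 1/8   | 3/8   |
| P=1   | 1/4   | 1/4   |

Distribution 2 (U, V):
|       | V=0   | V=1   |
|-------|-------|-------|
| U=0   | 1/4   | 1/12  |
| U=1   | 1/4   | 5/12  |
Distribution 1 (P, Q):
Marginal P(P) (row sums):
  P(P=0) = 1/8 + 3/8 = 1/2
  P(P=1) = 1/4 + 1/4 = 1/2
Marginal P(Q) (column sums):
  P(Q=0) = 1/8 + 1/4 = 3/8
  P(Q=1) = 3/8 + 1/4 = 5/8

H(P) = -[(1/2)·log₂(1/2) + (1/2)·log₂(1/2)]
  = 0.5000 + 0.5000
  = 1.0000 bits
H(Q) = -[(3/8)·log₂(3/8) + (5/8)·log₂(5/8)]
  = 0.5306 + 0.4238
  = 0.9544 bits
H(P,Q) = -[(1/8)·log₂(1/8) + (3/8)·log₂(3/8) + (1/4)·log₂(1/4) + (1/4)·log₂(1/4)]
  = 0.3750 + 0.5306 + 0.5000 + 0.5000
  = 1.9056 bits

I(P;Q) = H(P) + H(Q) - H(P,Q)
  = 1.0000 + 0.9544 - 1.9056
  = 0.0488 bits

Distribution 2 (U, V):
Marginal P(U) (row sums):
  P(U=0) = 1/4 + 1/12 = 1/3
  P(U=1) = 1/4 + 5/12 = 2/3
Marginal P(V) (column sums):
  P(V=0) = 1/4 + 1/4 = 1/2
  P(V=1) = 1/12 + 5/12 = 1/2

H(U) = -[(1/3)·log₂(1/3) + (2/3)·log₂(2/3)]
  = 0.5283 + 0.3900
  = 0.9183 bits
H(V) = -[(1/2)·log₂(1/2) + (1/2)·log₂(1/2)]
  = 0.5000 + 0.5000
  = 1.0000 bits
H(U,V) = -[(1/4)·log₂(1/4) + (1/12)·log₂(1/12) + (1/4)·log₂(1/4) + (5/12)·log₂(5/12)]
  = 0.5000 + 0.2987 + 0.5000 + 0.5263
  = 1.8250 bits

I(U;V) = H(U) + H(V) - H(U,V)
  = 0.9183 + 1.0000 - 1.8250
  = 0.0933 bits

I(U;V) = 0.0933 bits > I(P;Q) = 0.0488 bits, so (U, V) has the higher mutual information (stronger dependence).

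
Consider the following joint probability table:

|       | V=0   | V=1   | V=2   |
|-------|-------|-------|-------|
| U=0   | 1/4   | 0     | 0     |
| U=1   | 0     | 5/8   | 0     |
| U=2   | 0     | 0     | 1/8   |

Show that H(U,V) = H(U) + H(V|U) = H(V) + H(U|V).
Marginal P(U) (row sums):
  P(U=0) = 1/4 + 0 + 0 = 1/4
  P(U=1) = 0 + 5/8 + 0 = 5/8
  P(U=2) = 0 + 0 + 1/8 = 1/8
Marginal P(V) (column sums):
  P(V=0) = 1/4 + 0 + 0 = 1/4
  P(V=1) = 0 + 5/8 + 0 = 5/8
  P(V=2) = 0 + 0 + 1/8 = 1/8

Decomposition 1: H(U) + H(V|U)
H(U) = -[(1/4)·log₂(1/4) + (5/8)·log₂(5/8) + (1/8)·log₂(1/8)]
  = 0.5000 + 0.4238 + 0.3750
  = 1.2988 bits
H(V|U) = -Σ P(U,V)·log₂ P(V|U), where P(V|U) = P(U,V) / P(U)
  (cells with P(U,V) = 0 contribute 0)
  (U=0,V=0): P(V|U) = (1/4)/(1/4) = 1;  -(1/4)·log₂(1) = 0.0000
  (U=1,V=1): P(V|U) = (5/8)/(5/8) = 1;  -(5/8)·log₂(1) = 0.0000
  (U=2,V=2): P(V|U) = (1/8)/(1/8) = 1;  -(1/8)·log₂(1) = 0.0000
H(V|U) = 0.0000 + 0.0000 + 0.0000
  = 0.0000 bits
H(U) + H(V|U) = 1.2988 + 0.0000 = 1.2988 bits

Decomposition 2: H(V) + H(U|V)
H(V) = -[(1/4)·log₂(1/4) + (5/8)·log₂(5/8) + (1/8)·log₂(1/8)]
  = 0.5000 + 0.4238 + 0.3750
  = 1.2988 bits
H(U|V) = -Σ P(U,V)·log₂ P(U|V), where P(U|V) = P(U,V) / P(V)
  (cells with P(U,V) = 0 contribute 0)
  (U=0,V=0): P(U|V) = (1/4)/(1/4) = 1;  -(1/4)·log₂(1) = 0.0000
  (U=1,V=1): P(U|V) = (5/8)/(5/8) = 1;  -(5/8)·log₂(1) = 0.0000
  (U=2,V=2): P(U|V) = (1/8)/(1/8) = 1;  -(1/8)·log₂(1) = 0.0000
H(U|V) = 0.0000 + 0.0000 + 0.0000
  = 0.0000 bits
H(V) + H(U|V) = 1.2988 + 0.0000 = 1.2988 bits

Direct computation of the joint entropy:
H(U,V) = -[(1/4)·log₂(1/4) + (5/8)·log₂(5/8) + (1/8)·log₂(1/8)]
  = 0.5000 + 0.4238 + 0.3750
  = 1.2988 bits

All three agree: H(U,V) = 1.2988 bits ✓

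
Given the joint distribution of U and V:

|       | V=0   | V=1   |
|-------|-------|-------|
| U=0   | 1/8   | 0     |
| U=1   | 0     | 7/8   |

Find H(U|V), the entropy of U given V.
Marginal P(V) (column sums):
  P(V=0) = 1/8 + 0 = 1/8
  P(V=1) = 0 + 7/8 = 7/8

H(U|V) = -Σ P(U,V)·log₂ P(U|V), where P(U|V) = P(U,V) / P(V)
  (cells with P(U,V) = 0 contribute 0)
  (U=0,V=0): P(U|V) = (1/8)/(1/8) = 1;  -(1/8)·log₂(1) = 0.0000
  (U=1,V=1): P(U|V) = (7/8)/(7/8) = 1;  -(7/8)·log₂(1) = 0.0000
H(U|V) = 0.0000 + 0.0000
  = 0.0000 bits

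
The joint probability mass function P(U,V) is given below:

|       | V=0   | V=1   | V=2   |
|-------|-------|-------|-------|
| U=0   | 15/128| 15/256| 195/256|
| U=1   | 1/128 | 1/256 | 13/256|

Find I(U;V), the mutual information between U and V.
Marginal P(U) (row sums):
  P(U=0) = 15/128 + 15/256 + 195/256 = 15/16
  P(U=1) = 1/128 + 1/256 + 13/256 = 1/16
Marginal P(V) (column sums):
  P(V=0) = 15/128 + 1/128 = 1/8
  P(V=1) = 15/256 + 1/256 = 1/16
  P(V=2) = 195/256 + 13/256 = 13/16

H(U) = -[(15/16)·log₂(15/16) + (1/16)·log₂(1/16)]
  = 0.0873 + 0.2500
  = 0.3373 bits
H(V) = -[(1/8)·log₂(1/8) + (1/16)·log₂(1/16) + (13/16)·log₂(13/16)]
  = 0.3750 + 0.2500 + 0.2434
  = 0.8684 bits
H(U,V) = -[(15/128)·log₂(15/128) + (15/256)·log₂(15/256) + (195/256)·log₂(195/256) + (1/128)·log₂(1/128) + (1/256)·log₂(1/256) + (13/256)·log₂(13/256)]
  = 0.3625 + 0.2398 + 0.2991 + 0.0547 + 0.0313 + 0.2183
  = 1.2057 bits

I(U;V) = H(U) + H(V) - H(U,V)
  = 0.3373 + 0.8684 - 1.2057
  = 0.0000 bits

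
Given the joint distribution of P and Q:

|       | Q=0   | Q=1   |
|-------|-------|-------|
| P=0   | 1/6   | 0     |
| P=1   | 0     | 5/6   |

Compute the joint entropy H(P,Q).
H(P,Q) = -Σ P(P,Q) log₂ P(P,Q), summed over the non-zero cells:
H(P,Q) = -[(1/6)·log₂(1/6) + (5/6)·log₂(5/6)]
  = 0.4308 + 0.2192
  = 0.6500 bits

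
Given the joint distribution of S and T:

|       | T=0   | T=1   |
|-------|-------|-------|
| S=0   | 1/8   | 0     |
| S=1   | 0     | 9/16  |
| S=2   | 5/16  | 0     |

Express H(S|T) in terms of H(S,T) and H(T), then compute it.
H(S|T) = H(S,T) - H(T)

Marginal P(T) (column sums):
  P(T=0) = 1/8 + 0 + 5/16 = 7/16
  P(T=1) = 0 + 9/16 + 0 = 9/16

H(S,T) = -[(1/8)·log₂(1/8) + (9/16)·log₂(9/16) + (5/16)·log₂(5/16)]
  = 0.3750 + 0.4669 + 0.5244
  = 1.3663 bits
H(T) = -[(7/16)·log₂(7/16) + (9/16)·log₂(9/16)]
  = 0.5218 + 0.4669
  = 0.9887 bits

H(S|T) = 1.3663 - 0.9887 = 0.3776 bits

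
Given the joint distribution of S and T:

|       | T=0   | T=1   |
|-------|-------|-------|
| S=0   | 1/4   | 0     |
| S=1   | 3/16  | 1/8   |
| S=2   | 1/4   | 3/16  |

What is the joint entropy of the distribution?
H(S,T) = -Σ P(S,T) log₂ P(S,T), summed over the non-zero cells:
H(S,T) = -[(1/4)·log₂(1/4) + (3/16)·log₂(3/16) + (1/8)·log₂(1/8) + (1/4)·log₂(1/4) + (3/16)·log₂(3/16)]
  = 0.5000 + 0.4528 + 0.3750 + 0.5000 + 0.4528
  = 2.2806 bits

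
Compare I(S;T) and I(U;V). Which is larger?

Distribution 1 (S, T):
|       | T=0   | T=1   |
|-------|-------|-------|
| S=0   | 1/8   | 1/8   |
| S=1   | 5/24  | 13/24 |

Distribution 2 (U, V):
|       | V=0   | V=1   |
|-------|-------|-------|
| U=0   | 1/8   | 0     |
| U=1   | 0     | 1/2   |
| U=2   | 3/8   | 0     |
Distribution 1 (S, T):
Marginal P(S) (row sums):
  P(S=0) = 1/8 + 1/8 = 1/4
  P(S=1) = 5/24 + 13/24 = 3/4
Marginal P(T) (column sums):
  P(T=0) = 1/8 + 5/24 = 1/3
  P(T=1) = 1/8 + 13/24 = 2/3

H(S) = -[(1/4)·log₂(1/4) + (3/4)·log₂(3/4)]
  = 0.5000 + 0.3113
  = 0.8113 bits
H(T) = -[(1/3)·log₂(1/3) + (2/3)·log₂(2/3)]
  = 0.5283 + 0.3900
  = 0.9183 bits
H(S,T) = -[(1/8)·log₂(1/8) + (1/8)·log₂(1/8) + (5/24)·log₂(5/24) + (13/24)·log₂(13/24)]
  = 0.3750 + 0.3750 + 0.4715 + 0.4791
  = 1.7006 bits

I(S;T) = H(S) + H(T) - H(S,T)
  = 0.8113 + 0.9183 - 1.7006
  = 0.0290 bits

Distribution 2 (U, V):
Marginal P(U) (row sums):
  P(U=0) = 1/8 + 0 = 1/8
  P(U=1) = 0 + 1/2 = 1/2
  P(U=2) = 3/8 + 0 = 3/8
Marginal P(V) (column sums):
  P(V=0) = 1/8 + 0 + 3/8 = 1/2
  P(V=1) = 0 + 1/2 + 0 = 1/2

H(U) = -[(1/8)·log₂(1/8) + (1/2)·log₂(1/2) + (3/8)·log₂(3/8)]
  = 0.3750 + 0.5000 + 0.5306
  = 1.4056 bits
H(V) = -[(1/2)·log₂(1/2) + (1/2)·log₂(1/2)]
  = 0.5000 + 0.5000
  = 1.0000 bits
H(U,V) = -[(1/8)·log₂(1/8) + (1/2)·log₂(1/2) + (3/8)·log₂(3/8)]
  = 0.3750 + 0.5000 + 0.5306
  = 1.4056 bits

I(U;V) = H(U) + H(V) - H(U,V)
  = 1.4056 + 1.0000 - 1.4056
  = 1.0000 bits

I(U;V) = 1.0000 bits > I(S;T) = 0.0290 bits, so (U, V) has the higher mutual information (stronger dependence).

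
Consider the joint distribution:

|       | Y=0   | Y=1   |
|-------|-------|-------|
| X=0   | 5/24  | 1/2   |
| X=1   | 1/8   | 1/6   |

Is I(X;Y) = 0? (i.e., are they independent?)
Marginal P(X) (row sums):
  P(X=0) = 5/24 + 1/2 = 17/24
  P(X=1) = 1/8 + 1/6 = 7/24
Marginal P(Y) (column sums):
  P(Y=0) = 5/24 + 1/8 = 1/3
  P(Y=1) = 1/2 + 1/6 = 2/3

X and Y are independent iff P(X=i,Y=j) = P(X=i)·P(Y=j) for every cell.
  P(X=0)·P(Y=0) = 17/24 × 1/3 = 17/72, but P(X=0,Y=0) = 5/24 ✗

No, X and Y are not independent. Quantitatively, I(X;Y) > 0:

H(X) = -[(17/24)·log₂(17/24) + (7/24)·log₂(7/24)]
  = 0.3524 + 0.5185
  = 0.8709 bits
H(Y) = -[(1/3)·log₂(1/3) + (2/3)·log₂(2/3)]
  = 0.5283 + 0.3900
  = 0.9183 bits
H(X,Y) = -[(5/24)·log₂(5/24) + (1/2)·log₂(1/2) + (1/8)·log₂(1/8) + (1/6)·log₂(1/6)]
  = 0.4715 + 0.5000 + 0.3750 + 0.4308
  = 1.7773 bits
I(X;Y) = H(X) + H(Y) - H(X,Y) = 0.8709 + 0.9183 - 1.7773 = 0.0119 bits > 0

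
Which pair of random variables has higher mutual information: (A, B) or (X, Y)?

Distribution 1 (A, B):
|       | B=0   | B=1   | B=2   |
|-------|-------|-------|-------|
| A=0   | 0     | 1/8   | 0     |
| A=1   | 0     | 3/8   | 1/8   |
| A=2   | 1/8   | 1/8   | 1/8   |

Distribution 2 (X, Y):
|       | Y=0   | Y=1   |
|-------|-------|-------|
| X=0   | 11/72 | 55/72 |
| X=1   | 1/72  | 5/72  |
Distribution 1 (A, B):
Marginal P(A) (row sums):
  P(A=0) = 0 + 1/8 + 0 = 1/8
  P(A=1) = 0 + 3/8 + 1/8 = 1/2
  P(A=2) = 1/8 + 1/8 + 1/8 = 3/8
Marginal P(B) (column sums):
  P(B=0) = 0 + 0 + 1/8 = 1/8
  P(B=1) = 1/8 + 3/8 + 1/8 = 5/8
  P(B=2) = 0 + 1/8 + 1/8 = 1/4

H(A) = -[(1/8)·log₂(1/8) + (1/2)·log₂(1/2) + (3/8)·log₂(3/8)]
  = 0.3750 + 0.5000 + 0.5306
  = 1.4056 bits
H(B) = -[(1/8)·log₂(1/8) + (5/8)·log₂(5/8) + (1/4)·log₂(1/4)]
  = 0.3750 + 0.4238 + 0.5000
  = 1.2988 bits
H(A,B) = -[(1/8)·log₂(1/8) + (3/8)·log₂(3/8) + (1/8)·log₂(1/8) + (1/8)·log₂(1/8) + (1/8)·log₂(1/8) + (1/8)·log₂(1/8)]
  = 0.3750 + 0.5306 + 0.3750 + 0.3750 + 0.3750 + 0.3750
  = 2.4056 bits

I(A;B) = H(A) + H(B) - H(A,B)
  = 1.4056 + 1.2988 - 2.4056
  = 0.2988 bits

Distribution 2 (X, Y):
Marginal P(X) (row sums):
  P(X=0) = 11/72 + 55/72 = 11/12
  P(X=1) = 1/72 + 5/72 = 1/12
Marginal P(Y) (column sums):
  P(Y=0) = 11/72 + 1/72 = 1/6
  P(Y=1) = 55/72 + 5/72 = 5/6

H(X) = -[(11/12)·log₂(11/12) + (1/12)·log₂(1/12)]
  = 0.1151 + 0.2987
  = 0.4138 bits
H(Y) = -[(1/6)·log₂(1/6) + (5/6)·log₂(5/6)]
  = 0.4308 + 0.2192
  = 0.6500 bits
H(X,Y) = -[(11/72)·log₂(11/72) + (55/72)·log₂(55/72) + (1/72)·log₂(1/72) + (5/72)·log₂(5/72)]
  = 0.4141 + 0.2968 + 0.0857 + 0.2672
  = 1.0638 bits

I(X;Y) = H(X) + H(Y) - H(X,Y)
  = 0.4138 + 0.6500 - 1.0638
  = 0.0000 bits

I(A;B) = 0.2988 bits > I(X;Y) = 0.0000 bits, so (A, B) has the higher mutual information (stronger dependence).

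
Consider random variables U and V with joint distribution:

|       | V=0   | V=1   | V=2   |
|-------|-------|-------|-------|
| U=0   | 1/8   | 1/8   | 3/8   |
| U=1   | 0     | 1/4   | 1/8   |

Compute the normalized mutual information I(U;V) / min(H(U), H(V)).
Marginal P(U) (row sums):
  P(U=0) = 1/8 + 1/8 + 3/8 = 5/8
  P(U=1) = 0 + 1/4 + 1/8 = 3/8
Marginal P(V) (column sums):
  P(V=0) = 1/8 + 0 = 1/8
  P(V=1) = 1/8 + 1/4 = 3/8
  P(V=2) = 3/8 + 1/8 = 1/2

H(U) = -[(5/8)·log₂(5/8) + (3/8)·log₂(3/8)]
  = 0.4238 + 0.5306
  = 0.9544 bits
H(V) = -[(1/8)·log₂(1/8) + (3/8)·log₂(3/8) + (1/2)·log₂(1/2)]
  = 0.3750 + 0.5306 + 0.5000
  = 1.4056 bits
H(U,V) = -[(1/8)·log₂(1/8) + (1/8)·log₂(1/8) + (3/8)·log₂(3/8) + (1/4)·log₂(1/4) + (1/8)·log₂(1/8)]
  = 0.3750 + 0.3750 + 0.5306 + 0.5000 + 0.3750
  = 2.1556 bits

I(U;V) = H(U) + H(V) - H(U,V)
  = 0.9544 + 1.4056 - 2.1556
  = 0.2044 bits

min(H(U), H(V)) = min(0.9544, 1.4056) = 0.9544 bits
Normalized MI = 0.2044 / 0.9544 = 0.2142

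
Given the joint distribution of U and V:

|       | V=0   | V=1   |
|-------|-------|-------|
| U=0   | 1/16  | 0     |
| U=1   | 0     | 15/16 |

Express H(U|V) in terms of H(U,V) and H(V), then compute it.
H(U|V) = H(U,V) - H(V)

Marginal P(V) (column sums):
  P(V=0) = 1/16 + 0 = 1/16
  P(V=1) = 0 + 15/16 = 15/16

H(U,V) = -[(1/16)·log₂(1/16) + (15/16)·log₂(15/16)]
  = 0.2500 + 0.0873
  = 0.3373 bits
H(V) = -[(1/16)·log₂(1/16) + (15/16)·log₂(15/16)]
  = 0.2500 + 0.0873
  = 0.3373 bits

H(U|V) = 0.3373 - 0.3373 = 0.0000 bits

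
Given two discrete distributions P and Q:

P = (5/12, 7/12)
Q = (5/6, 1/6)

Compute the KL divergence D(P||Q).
D(P||Q) = Σ P(i) log₂(P(i)/Q(i))
  i=0: (5/12) × log₂((5/12)/(5/6)) = (5/12) × log₂(1/2) = -0.4167
  i=1: (7/12) × log₂((7/12)/(1/6)) = (7/12) × log₂(7/2) = 1.0543
D(P||Q) = -0.4167 + 1.0543
  = 0.6376 bits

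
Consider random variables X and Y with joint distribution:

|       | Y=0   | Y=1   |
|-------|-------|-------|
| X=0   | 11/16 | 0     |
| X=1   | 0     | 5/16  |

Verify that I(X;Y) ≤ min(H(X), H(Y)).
Marginal P(X) (row sums):
  P(X=0) = 11/16 + 0 = 11/16
  P(X=1) = 0 + 5/16 = 5/16
Marginal P(Y) (column sums):
  P(Y=0) = 11/16 + 0 = 11/16
  P(Y=1) = 0 + 5/16 = 5/16

H(X) = -[(11/16)·log₂(11/16) + (5/16)·log₂(5/16)]
  = 0.3716 + 0.5244
  = 0.8960 bits
H(Y) = -[(11/16)·log₂(11/16) + (5/16)·log₂(5/16)]
  = 0.3716 + 0.5244
  = 0.8960 bits
H(X,Y) = -[(11/16)·log₂(11/16) + (5/16)·log₂(5/16)]
  = 0.3716 + 0.5244
  = 0.8960 bits

I(X;Y) = H(X) + H(Y) - H(X,Y)
  = 0.8960 + 0.8960 - 0.8960
  = 0.8960 bits

min(H(X), H(Y)) = min(0.8960, 0.8960) = 0.8960 bits
Since 0.8960 ≤ 0.8960, the bound is satisfied ✓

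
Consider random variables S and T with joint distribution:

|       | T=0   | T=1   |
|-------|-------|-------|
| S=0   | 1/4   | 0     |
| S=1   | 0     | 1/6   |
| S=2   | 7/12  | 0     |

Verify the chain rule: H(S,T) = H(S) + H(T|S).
Left side:
H(S,T) = -[(1/4)·log₂(1/4) + (1/6)·log₂(1/6) + (7/12)·log₂(7/12)]
  = 0.5000 + 0.4308 + 0.4536
  = 1.3844 bits

Right side:
Marginal P(S) (row sums):
  P(S=0) = 1/4 + 0 = 1/4
  P(S=1) = 0 + 1/6 = 1/6
  P(S=2) = 7/12 + 0 = 7/12
H(S) = -[(1/4)·log₂(1/4) + (1/6)·log₂(1/6) + (7/12)·log₂(7/12)]
  = 0.5000 + 0.4308 + 0.4536
  = 1.3844 bits
H(T|S) = -Σ P(S,T)·log₂ P(T|S), where P(T|S) = P(S,T) / P(S)
  (cells with P(S,T) = 0 contribute 0)
  (S=0,T=0): P(T|S) = (1/4)/(1/4) = 1;  -(1/4)·log₂(1) = 0.0000
  (S=1,T=1): P(T|S) = (1/6)/(1/6) = 1;  -(1/6)·log₂(1) = 0.0000
  (S=2,T=0): P(T|S) = (7/12)/(7/12) = 1;  -(7/12)·log₂(1) = 0.0000
H(T|S) = 0.0000 + 0.0000 + 0.0000
  = 0.0000 bits
H(S) + H(T|S) = 1.3844 + 0.0000 = 1.3844 bits

Both sides equal 1.3844 bits, so the chain rule holds ✓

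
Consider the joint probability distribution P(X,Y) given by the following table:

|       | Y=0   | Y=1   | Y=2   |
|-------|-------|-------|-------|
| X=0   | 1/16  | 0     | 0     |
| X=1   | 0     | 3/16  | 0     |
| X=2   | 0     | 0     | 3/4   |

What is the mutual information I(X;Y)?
Marginal P(X) (row sums):
  P(X=0) = 1/16 + 0 + 0 = 1/16
  P(X=1) = 0 + 3/16 + 0 = 3/16
  P(X=2) = 0 + 0 + 3/4 = 3/4
Marginal P(Y) (column sums):
  P(Y=0) = 1/16 + 0 + 0 = 1/16
  P(Y=1) = 0 + 3/16 + 0 = 3/16
  P(Y=2) = 0 + 0 + 3/4 = 3/4

H(X) = -[(1/16)·log₂(1/16) + (3/16)·log₂(3/16) + (3/4)·log₂(3/4)]
  = 0.2500 + 0.4528 + 0.3113
  = 1.0141 bits
H(Y) = -[(1/16)·log₂(1/16) + (3/16)·log₂(3/16) + (3/4)·log₂(3/4)]
  = 0.2500 + 0.4528 + 0.3113
  = 1.0141 bits
H(X,Y) = -[(1/16)·log₂(1/16) + (3/16)·log₂(3/16) + (3/4)·log₂(3/4)]
  = 0.2500 + 0.4528 + 0.3113
  = 1.0141 bits

I(X;Y) = H(X) + H(Y) - H(X,Y)
  = 1.0141 + 1.0141 - 1.0141
  = 1.0141 bits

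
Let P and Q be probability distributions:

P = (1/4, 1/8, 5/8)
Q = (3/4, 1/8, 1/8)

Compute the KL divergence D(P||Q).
D(P||Q) = Σ P(i) log₂(P(i)/Q(i))
  i=0: (1/4) × log₂((1/4)/(3/4)) = (1/4) × log₂(1/3) = -0.3962
  i=1: (1/8) × log₂((1/8)/(1/8)) = (1/8) × log₂(1) = 0.0000
  i=2: (5/8) × log₂((5/8)/(1/8)) = (5/8) × log₂(5) = 1.4512
D(P||Q) = -0.3962 + 0.0000 + 1.4512
  = 1.0550 bits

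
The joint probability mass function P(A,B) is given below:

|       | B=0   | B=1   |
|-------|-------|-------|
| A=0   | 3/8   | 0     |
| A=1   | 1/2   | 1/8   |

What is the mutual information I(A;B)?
Marginal P(A) (row sums):
  P(A=0) = 3/8 + 0 = 3/8
  P(A=1) = 1/2 + 1/8 = 5/8
Marginal P(B) (column sums):
  P(B=0) = 3/8 + 1/2 = 7/8
  P(B=1) = 0 + 1/8 = 1/8

H(A) = -[(3/8)·log₂(3/8) + (5/8)·log₂(5/8)]
  = 0.5306 + 0.4238
  = 0.9544 bits
H(B) = -[(7/8)·log₂(7/8) + (1/8)·log₂(1/8)]
  = 0.1686 + 0.3750
  = 0.5436 bits
H(A,B) = -[(3/8)·log₂(3/8) + (1/2)·log₂(1/2) + (1/8)·log₂(1/8)]
  = 0.5306 + 0.5000 + 0.3750
  = 1.4056 bits

I(A;B) = H(A) + H(B) - H(A,B)
  = 0.9544 + 0.5436 - 1.4056
  = 0.0924 bits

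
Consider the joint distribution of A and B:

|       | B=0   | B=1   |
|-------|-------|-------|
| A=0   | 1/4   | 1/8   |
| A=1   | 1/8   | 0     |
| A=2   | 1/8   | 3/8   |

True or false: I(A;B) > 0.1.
Marginal P(A) (row sums):
  P(A=0) = 1/4 + 1/8 = 3/8
  P(A=1) = 1/8 + 0 = 1/8
  P(A=2) = 1/8 + 3/8 = 1/2
Marginal P(B) (column sums):
  P(B=0) = 1/4 + 1/8 + 1/8 = 1/2
  P(B=1) = 1/8 + 0 + 3/8 = 1/2

H(A) = -[(3/8)·log₂(3/8) + (1/8)·log₂(1/8) + (1/2)·log₂(1/2)]
  = 0.5306 + 0.3750 + 0.5000
  = 1.4056 bits
H(B) = -[(1/2)·log₂(1/2) + (1/2)·log₂(1/2)]
  = 0.5000 + 0.5000
  = 1.0000 bits
H(A,B) = -[(1/4)·log₂(1/4) + (1/8)·log₂(1/8) + (1/8)·log₂(1/8) + (1/8)·log₂(1/8) + (3/8)·log₂(3/8)]
  = 0.5000 + 0.3750 + 0.3750 + 0.3750 + 0.5306
  = 2.1556 bits

I(A;B) = H(A) + H(B) - H(A,B)
  = 1.4056 + 1.0000 - 2.1556
  = 0.2500 bits

True. I(A;B) = 0.2500 bits, which is > 0.1 bits.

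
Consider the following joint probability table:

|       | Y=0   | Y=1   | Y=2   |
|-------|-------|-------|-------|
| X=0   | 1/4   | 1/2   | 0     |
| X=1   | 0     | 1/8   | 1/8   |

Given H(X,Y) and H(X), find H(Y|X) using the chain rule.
From the chain rule: H(X,Y) = H(X) + H(Y|X)
Therefore: H(Y|X) = H(X,Y) - H(X)

H(X,Y) = -[(1/4)·log₂(1/4) + (1/2)·log₂(1/2) + (1/8)·log₂(1/8) + (1/8)·log₂(1/8)]
  = 0.5000 + 0.5000 + 0.3750 + 0.3750
  = 1.7500 bits
Marginal P(X) (row sums):
  P(X=0) = 1/4 + 1/2 + 0 = 3/4
  P(X=1) = 0 + 1/8 + 1/8 = 1/4
H(X) = -[(3/4)·log₂(3/4) + (1/4)·log₂(1/4)]
  = 0.3113 + 0.5000
  = 0.8113 bits

H(Y|X) = 1.7500 - 0.8113 = 0.9387 bits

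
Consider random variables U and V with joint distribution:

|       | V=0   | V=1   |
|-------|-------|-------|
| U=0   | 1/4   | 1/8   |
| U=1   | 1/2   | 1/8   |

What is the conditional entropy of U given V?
Marginal P(V) (column sums):
  P(V=0) = 1/4 + 1/2 = 3/4
  P(V=1) = 1/8 + 1/8 = 1/4

H(U|V) = -Σ P(U,V)·log₂ P(U|V), where P(U|V) = P(U,V) / P(V)
  (U=0,V=0): P(U|V) = (1/4)/(3/4) = 1/3;  -(1/4)·log₂(1/3) = 0.3962
  (U=0,V=1): P(U|V) = (1/8)/(1/4) = 1/2;  -(1/8)·log₂(1/2) = 0.1250
  (U=1,V=0): P(U|V) = (1/2)/(3/4) = 2/3;  -(1/2)·log₂(2/3) = 0.2925
  (U=1,V=1): P(U|V) = (1/8)/(1/4) = 1/2;  -(1/8)·log₂(1/2) = 0.1250
H(U|V) = 0.3962 + 0.1250 + 0.2925 + 0.1250
  = 0.9387 bits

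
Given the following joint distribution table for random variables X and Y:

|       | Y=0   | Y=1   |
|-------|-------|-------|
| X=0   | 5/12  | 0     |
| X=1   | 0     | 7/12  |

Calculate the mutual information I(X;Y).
Marginal P(X) (row sums):
  P(X=0) = 5/12 + 0 = 5/12
  P(X=1) = 0 + 7/12 = 7/12
Marginal P(Y) (column sums):
  P(Y=0) = 5/12 + 0 = 5/12
  P(Y=1) = 0 + 7/12 = 7/12

H(X) = -[(5/12)·log₂(5/12) + (7/12)·log₂(7/12)]
  = 0.5263 + 0.4536
  = 0.9799 bits
H(Y) = -[(5/12)·log₂(5/12) + (7/12)·log₂(7/12)]
  = 0.5263 + 0.4536
  = 0.9799 bits
H(X,Y) = -[(5/12)·log₂(5/12) + (7/12)·log₂(7/12)]
  = 0.5263 + 0.4536
  = 0.9799 bits

I(X;Y) = H(X) + H(Y) - H(X,Y)
  = 0.9799 + 0.9799 - 0.9799
  = 0.9799 bits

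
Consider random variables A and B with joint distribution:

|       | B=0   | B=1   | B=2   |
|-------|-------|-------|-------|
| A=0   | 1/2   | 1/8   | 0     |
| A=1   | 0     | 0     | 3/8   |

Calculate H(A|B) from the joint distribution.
Marginal P(B) (column sums):
  P(B=0) = 1/2 + 0 = 1/2
  P(B=1) = 1/8 + 0 = 1/8
  P(B=2) = 0 + 3/8 = 3/8

H(A|B) = -Σ P(A,B)·log₂ P(A|B), where P(A|B) = P(A,B) / P(B)
  (cells with P(A,B) = 0 contribute 0)
  (A=0,B=0): P(A|B) = (1/2)/(1/2) = 1;  -(1/2)·log₂(1) = 0.0000
  (A=0,B=1): P(A|B) = (1/8)/(1/8) = 1;  -(1/8)·log₂(1) = 0.0000
  (A=1,B=2): P(A|B) = (3/8)/(3/8) = 1;  -(3/8)·log₂(1) = 0.0000
H(A|B) = 0.0000 + 0.0000 + 0.0000
  = 0.0000 bits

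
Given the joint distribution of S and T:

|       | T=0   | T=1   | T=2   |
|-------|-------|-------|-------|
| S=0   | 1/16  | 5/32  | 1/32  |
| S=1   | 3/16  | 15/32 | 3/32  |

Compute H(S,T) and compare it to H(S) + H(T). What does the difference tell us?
Marginal P(S) (row sums):
  P(S=0) = 1/16 + 5/32 + 1/32 = 1/4
  P(S=1) = 3/16 + 15/32 + 3/32 = 3/4
Marginal P(T) (column sums):
  P(T=0) = 1/16 + 3/16 = 1/4
  P(T=1) = 5/32 + 15/32 = 5/8
  P(T=2) = 1/32 + 3/32 = 1/8

H(S,T) = -[(1/16)·log₂(1/16) + (5/32)·log₂(5/32) + (1/32)·log₂(1/32) + (3/16)·log₂(3/16) + (15/32)·log₂(15/32) + (3/32)·log₂(3/32)]
  = 0.2500 + 0.4184 + 0.1563 + 0.4528 + 0.5124 + 0.3202
  = 2.1101 bits
H(S) = -[(1/4)·log₂(1/4) + (3/4)·log₂(3/4)]
  = 0.5000 + 0.3113
  = 0.8113 bits
H(T) = -[(1/4)·log₂(1/4) + (5/8)·log₂(5/8) + (1/8)·log₂(1/8)]
  = 0.5000 + 0.4238 + 0.3750
  = 1.2988 bits

H(S) + H(T) = 0.8113 + 1.2988 = 2.1101 bits
Difference: H(S) + H(T) - H(S,T) = 2.1101 - 2.1101 = 0.0000 bits = I(S;T)

The difference is the mutual information; it is 0 here, so S and T are independent (the joint entropy equals the sum of the marginal entropies).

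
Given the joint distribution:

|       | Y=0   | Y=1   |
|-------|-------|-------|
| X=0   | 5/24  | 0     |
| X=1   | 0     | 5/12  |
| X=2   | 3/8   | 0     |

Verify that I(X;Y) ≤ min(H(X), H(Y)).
Marginal P(X) (row sums):
  P(X=0) = 5/24 + 0 = 5/24
  P(X=1) = 0 + 5/12 = 5/12
  P(X=2) = 3/8 + 0 = 3/8
Marginal P(Y) (column sums):
  P(Y=0) = 5/24 + 0 + 3/8 = 7/12
  P(Y=1) = 0 + 5/12 + 0 = 5/12

H(X) = -[(5/24)·log₂(5/24) + (5/12)·log₂(5/12) + (3/8)·log₂(3/8)]
  = 0.4715 + 0.5263 + 0.5306
  = 1.5284 bits
H(Y) = -[(7/12)·log₂(7/12) + (5/12)·log₂(5/12)]
  = 0.4536 + 0.5263
  = 0.9799 bits
H(X,Y) = -[(5/24)·log₂(5/24) + (5/12)·log₂(5/12) + (3/8)·log₂(3/8)]
  = 0.4715 + 0.5263 + 0.5306
  = 1.5284 bits

I(X;Y) = H(X) + H(Y) - H(X,Y)
  = 1.5284 + 0.9799 - 1.5284
  = 0.9799 bits

min(H(X), H(Y)) = min(1.5284, 0.9799) = 0.9799 bits
Since 0.9799 ≤ 0.9799, the bound is satisfied ✓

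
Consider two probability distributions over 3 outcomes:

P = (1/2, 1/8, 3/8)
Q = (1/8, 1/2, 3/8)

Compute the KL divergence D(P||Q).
D(P||Q) = Σ P(i) log₂(P(i)/Q(i))
  i=0: (1/2) × log₂((1/2)/(1/8)) = (1/2) × log₂(4) = 1.0000
  i=1: (1/8) × log₂((1/8)/(1/2)) = (1/8) × log₂(1/4) = -0.2500
  i=2: (3/8) × log₂((3/8)/(3/8)) = (3/8) × log₂(1) = 0.0000
D(P||Q) = 1.0000 - 0.2500 + 0.0000
  = 0.7500 bits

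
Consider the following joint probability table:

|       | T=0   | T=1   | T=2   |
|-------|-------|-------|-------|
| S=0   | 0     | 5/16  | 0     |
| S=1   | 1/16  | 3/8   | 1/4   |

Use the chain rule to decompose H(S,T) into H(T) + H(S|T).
By the chain rule: H(S,T) = H(T) + H(S|T)

Marginal P(T) (column sums):
  P(T=0) = 0 + 1/16 = 1/16
  P(T=1) = 5/16 + 3/8 = 11/16
  P(T=2) = 0 + 1/4 = 1/4
H(T) = -[(1/16)·log₂(1/16) + (11/16)·log₂(11/16) + (1/4)·log₂(1/4)]
  = 0.2500 + 0.3716 + 0.5000
  = 1.1216 bits
H(S|T) = -Σ P(S,T)·log₂ P(S|T), where P(S|T) = P(S,T) / P(T)
  (cells with P(S,T) = 0 contribute 0)
  (S=0,T=1): P(S|T) = (5/16)/(11/16) = 5/11;  -(5/16)·log₂(5/11) = 0.3555
  (S=1,T=0): P(S|T) = (1/16)/(1/16) = 1;  -(1/16)·log₂(1) = 0.0000
  (S=1,T=1): P(S|T) = (3/8)/(11/16) = 6/11;  -(3/8)·log₂(6/11) = 0.3279
  (S=1,T=2): P(S|T) = (1/4)/(1/4) = 1;  -(1/4)·log₂(1) = 0.0000
H(S|T) = 0.3555 + 0.0000 + 0.3279 + 0.0000
  = 0.6834 bits

H(S,T) = H(T) + H(S|T) = 1.1216 + 0.6834 = 1.8050 bits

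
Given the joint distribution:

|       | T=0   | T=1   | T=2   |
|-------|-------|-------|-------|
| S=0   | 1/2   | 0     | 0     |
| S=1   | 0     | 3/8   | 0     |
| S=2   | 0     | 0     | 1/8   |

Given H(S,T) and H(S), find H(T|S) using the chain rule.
From the chain rule: H(S,T) = H(S) + H(T|S)
Therefore: H(T|S) = H(S,T) - H(S)

H(S,T) = -[(1/2)·log₂(1/2) + (3/8)·log₂(3/8) + (1/8)·log₂(1/8)]
  = 0.5000 + 0.5306 + 0.3750
  = 1.4056 bits
Marginal P(S) (row sums):
  P(S=0) = 1/2 + 0 + 0 = 1/2
  P(S=1) = 0 + 3/8 + 0 = 3/8
  P(S=2) = 0 + 0 + 1/8 = 1/8
H(S) = -[(1/2)·log₂(1/2) + (3/8)·log₂(3/8) + (1/8)·log₂(1/8)]
  = 0.5000 + 0.5306 + 0.3750
  = 1.4056 bits

H(T|S) = 1.4056 - 1.4056 = 0.0000 bits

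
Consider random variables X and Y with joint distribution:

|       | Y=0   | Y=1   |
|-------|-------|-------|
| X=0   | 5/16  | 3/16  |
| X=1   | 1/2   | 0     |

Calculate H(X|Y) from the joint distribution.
Marginal P(Y) (column sums):
  P(Y=0) = 5/16 + 1/2 = 13/16
  P(Y=1) = 3/16 + 0 = 3/16

H(X|Y) = -Σ P(X,Y)·log₂ P(X|Y), where P(X|Y) = P(X,Y) / P(Y)
  (cells with P(X,Y) = 0 contribute 0)
  (X=0,Y=0): P(X|Y) = (5/16)/(13/16) = 5/13;  -(5/16)·log₂(5/13) = 0.4308
  (X=0,Y=1): P(X|Y) = (3/16)/(3/16) = 1;  -(3/16)·log₂(1) = 0.0000
  (X=1,Y=0): P(X|Y) = (1/2)/(13/16) = 8/13;  -(1/2)·log₂(8/13) = 0.3502
H(X|Y) = 0.4308 + 0.0000 + 0.3502
  = 0.7810 bits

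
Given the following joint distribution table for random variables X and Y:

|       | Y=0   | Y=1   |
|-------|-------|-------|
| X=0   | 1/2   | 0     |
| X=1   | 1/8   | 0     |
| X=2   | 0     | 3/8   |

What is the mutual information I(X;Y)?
Marginal P(X) (row sums):
  P(X=0) = 1/2 + 0 = 1/2
  P(X=1) = 1/8 + 0 = 1/8
  P(X=2) = 0 + 3/8 = 3/8
Marginal P(Y) (column sums):
  P(Y=0) = 1/2 + 1/8 + 0 = 5/8
  P(Y=1) = 0 + 0 + 3/8 = 3/8

H(X) = -[(1/2)·log₂(1/2) + (1/8)·log₂(1/8) + (3/8)·log₂(3/8)]
  = 0.5000 + 0.3750 + 0.5306
  = 1.4056 bits
H(Y) = -[(5/8)·log₂(5/8) + (3/8)·log₂(3/8)]
  = 0.4238 + 0.5306
  = 0.9544 bits
H(X,Y) = -[(1/2)·log₂(1/2) + (1/8)·log₂(1/8) + (3/8)·log₂(3/8)]
  = 0.5000 + 0.3750 + 0.5306
  = 1.4056 bits

I(X;Y) = H(X) + H(Y) - H(X,Y)
  = 1.4056 + 0.9544 - 1.4056
  = 0.9544 bits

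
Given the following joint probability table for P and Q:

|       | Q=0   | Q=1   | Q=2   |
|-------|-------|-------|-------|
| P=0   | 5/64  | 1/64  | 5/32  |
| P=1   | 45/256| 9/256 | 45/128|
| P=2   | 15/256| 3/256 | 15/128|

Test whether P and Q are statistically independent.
Marginal P(P) (row sums):
  P(P=0) = 5/64 + 1/64 + 5/32 = 1/4
  P(P=1) = 45/256 + 9/256 + 45/128 = 9/16
  P(P=2) = 15/256 + 3/256 + 15/128 = 3/16
Marginal P(Q) (column sums):
  P(Q=0) = 5/64 + 45/256 + 15/256 = 5/16
  P(Q=1) = 1/64 + 9/256 + 3/256 = 1/16
  P(Q=2) = 5/32 + 45/128 + 15/128 = 5/8

P and Q are independent iff P(P=i,Q=j) = P(P=i)·P(Q=j) for every cell.
  P(P=0)·P(Q=0) = 1/4 × 5/16 = 5/64 = P(P=0,Q=0) ✓
  P(P=0)·P(Q=1) = 1/4 × 1/16 = 1/64 = P(P=0,Q=1) ✓
  P(P=0)·P(Q=2) = 1/4 × 5/8 = 5/32 = P(P=0,Q=2) ✓
  P(P=1)·P(Q=0) = 9/16 × 5/16 = 45/256 = P(P=1,Q=0) ✓
  P(P=1)·P(Q=1) = 9/16 × 1/16 = 9/256 = P(P=1,Q=1) ✓
  P(P=1)·P(Q=2) = 9/16 × 5/8 = 45/128 = P(P=1,Q=2) ✓
  P(P=2)·P(Q=0) = 3/16 × 5/16 = 15/256 = P(P=2,Q=0) ✓
  P(P=2)·P(Q=1) = 3/16 × 1/16 = 3/256 = P(P=2,Q=1) ✓
  P(P=2)·P(Q=2) = 3/16 × 5/8 = 15/128 = P(P=2,Q=2) ✓

Yes, P and Q are independent: every cell factors, so I(P;Q) = 0 bits.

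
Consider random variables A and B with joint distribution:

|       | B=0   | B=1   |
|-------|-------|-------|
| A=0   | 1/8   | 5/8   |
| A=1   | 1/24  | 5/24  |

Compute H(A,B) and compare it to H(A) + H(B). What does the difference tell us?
Marginal P(A) (row sums):
  P(A=0) = 1/8 + 5/8 = 3/4
  P(A=1) = 1/24 + 5/24 = 1/4
Marginal P(B) (column sums):
  P(B=0) = 1/8 + 1/24 = 1/6
  P(B=1) = 5/8 + 5/24 = 5/6

H(A,B) = -[(1/8)·log₂(1/8) + (5/8)·log₂(5/8) + (1/24)·log₂(1/24) + (5/24)·log₂(5/24)]
  = 0.3750 + 0.4238 + 0.1910 + 0.4715
  = 1.4613 bits
H(A) = -[(3/4)·log₂(3/4) + (1/4)·log₂(1/4)]
  = 0.3113 + 0.5000
  = 0.8113 bits
H(B) = -[(1/6)·log₂(1/6) + (5/6)·log₂(5/6)]
  = 0.4308 + 0.2192
  = 0.6500 bits

H(A) + H(B) = 0.8113 + 0.6500 = 1.4613 bits
Difference: H(A) + H(B) - H(A,B) = 1.4613 - 1.4613 = 0.0000 bits = I(A;B)

The difference is the mutual information; it is 0 here, so A and B are independent (the joint entropy equals the sum of the marginal entropies).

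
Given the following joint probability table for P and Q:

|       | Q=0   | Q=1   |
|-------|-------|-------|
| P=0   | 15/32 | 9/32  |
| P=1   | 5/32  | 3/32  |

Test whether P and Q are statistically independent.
Marginal P(P) (row sums):
  P(P=0) = 15/32 + 9/32 = 3/4
  P(P=1) = 5/32 + 3/32 = 1/4
Marginal P(Q) (column sums):
  P(Q=0) = 15/32 + 5/32 = 5/8
  P(Q=1) = 9/32 + 3/32 = 3/8

P and Q are independent iff P(P=i,Q=j) = P(P=i)·P(Q=j) for every cell.
  P(P=0)·P(Q=0) = 3/4 × 5/8 = 15/32 = P(P=0,Q=0) ✓
  P(P=0)·P(Q=1) = 3/4 × 3/8 = 9/32 = P(P=0,Q=1) ✓
  P(P=1)·P(Q=0) = 1/4 × 5/8 = 5/32 = P(P=1,Q=0) ✓
  P(P=1)·P(Q=1) = 1/4 × 3/8 = 3/32 = P(P=1,Q=1) ✓

Yes, P and Q are independent: every cell factors, so I(P;Q) = 0 bits.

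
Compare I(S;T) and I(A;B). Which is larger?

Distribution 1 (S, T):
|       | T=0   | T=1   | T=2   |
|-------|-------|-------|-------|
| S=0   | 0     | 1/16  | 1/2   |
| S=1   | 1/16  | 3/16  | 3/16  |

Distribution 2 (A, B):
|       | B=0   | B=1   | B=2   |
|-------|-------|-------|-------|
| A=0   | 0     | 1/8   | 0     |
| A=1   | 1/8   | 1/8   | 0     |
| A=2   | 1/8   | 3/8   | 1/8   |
Distribution 1 (S, T):
Marginal P(S) (row sums):
  P(S=0) = 0 + 1/16 + 1/2 = 9/16
  P(S=1) = 1/16 + 3/16 + 3/16 = 7/16
Marginal P(T) (column sums):
  P(T=0) = 0 + 1/16 = 1/16
  P(T=1) = 1/16 + 3/16 = 1/4
  P(T=2) = 1/2 + 3/16 = 11/16

H(S) = -[(9/16)·log₂(9/16) + (7/16)·log₂(7/16)]
  = 0.4669 + 0.5218
  = 0.9887 bits
H(T) = -[(1/16)·log₂(1/16) + (1/4)·log₂(1/4) + (11/16)·log₂(11/16)]
  = 0.2500 + 0.5000 + 0.3716
  = 1.1216 bits
H(S,T) = -[(1/16)·log₂(1/16) + (1/2)·log₂(1/2) + (1/16)·log₂(1/16) + (3/16)·log₂(3/16) + (3/16)·log₂(3/16)]
  = 0.2500 + 0.5000 + 0.2500 + 0.4528 + 0.4528
  = 1.9056 bits

I(S;T) = H(S) + H(T) - H(S,T)
  = 0.9887 + 1.1216 - 1.9056
  = 0.2047 bits

Distribution 2 (A, B):
Marginal P(A) (row sums):
  P(A=0) = 0 + 1/8 + 0 = 1/8
  P(A=1) = 1/8 + 1/8 + 0 = 1/4
  P(A=2) = 1/8 + 3/8 + 1/8 = 5/8
Marginal P(B) (column sums):
  P(B=0) = 0 + 1/8 + 1/8 = 1/4
  P(B=1) = 1/8 + 1/8 + 3/8 = 5/8
  P(B=2) = 0 + 0 + 1/8 = 1/8

H(A) = -[(1/8)·log₂(1/8) + (1/4)·log₂(1/4) + (5/8)·log₂(5/8)]
  = 0.3750 + 0.5000 + 0.4238
  = 1.2988 bits
H(B) = -[(1/4)·log₂(1/4) + (5/8)·log₂(5/8) + (1/8)·log₂(1/8)]
  = 0.5000 + 0.4238 + 0.3750
  = 1.2988 bits
H(A,B) = -[(1/8)·log₂(1/8) + (1/8)·log₂(1/8) + (1/8)·log₂(1/8) + (1/8)·log₂(1/8) + (3/8)·log₂(3/8) + (1/8)·log₂(1/8)]
  = 0.3750 + 0.3750 + 0.3750 + 0.3750 + 0.5306 + 0.3750
  = 2.4056 bits

I(A;B) = H(A) + H(B) - H(A,B)
  = 1.2988 + 1.2988 - 2.4056
  = 0.1920 bits

I(S;T) = 0.2047 bits > I(A;B) = 0.1920 bits, so (S, T) has the higher mutual information (stronger dependence).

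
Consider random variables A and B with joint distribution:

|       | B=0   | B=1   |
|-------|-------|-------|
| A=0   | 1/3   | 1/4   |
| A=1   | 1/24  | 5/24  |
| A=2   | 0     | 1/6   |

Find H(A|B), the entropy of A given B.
Marginal P(B) (column sums):
  P(B=0) = 1/3 + 1/24 + 0 = 3/8
  P(B=1) = 1/4 + 5/24 + 1/6 = 5/8

H(A|B) = -Σ P(A,B)·log₂ P(A|B), where P(A|B) = P(A,B) / P(B)
  (cells with P(A,B) = 0 contribute 0)
  (A=0,B=0): P(A|B) = (1/3)/(3/8) = 8/9;  -(1/3)·log₂(8/9) = 0.0566
  (A=0,B=1): P(A|B) = (1/4)/(5/8) = 2/5;  -(1/4)·log₂(2/5) = 0.3305
  (A=1,B=0): P(A|B) = (1/24)/(3/8) = 1/9;  -(1/24)·log₂(1/9) = 0.1321
  (A=1,B=1): P(A|B) = (5/24)/(5/8) = 1/3;  -(5/24)·log₂(1/3) = 0.3302
  (A=2,B=1): P(A|B) = (1/6)/(5/8) = 4/15;  -(1/6)·log₂(4/15) = 0.3178
H(A|B) = 0.0566 + 0.3305 + 0.1321 + 0.3302 + 0.3178
  = 1.1672 bits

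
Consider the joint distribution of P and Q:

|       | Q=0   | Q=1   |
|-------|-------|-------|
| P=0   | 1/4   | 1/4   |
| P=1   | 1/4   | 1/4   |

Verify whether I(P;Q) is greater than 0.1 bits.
Marginal P(P) (row sums):
  P(P=0) = 1/4 + 1/4 = 1/2
  P(P=1) = 1/4 + 1/4 = 1/2
Marginal P(Q) (column sums):
  P(Q=0) = 1/4 + 1/4 = 1/2
  P(Q=1) = 1/4 + 1/4 = 1/2

H(P) = -[(1/2)·log₂(1/2) + (1/2)·log₂(1/2)]
  = 0.5000 + 0.5000
  = 1.0000 bits
H(Q) = -[(1/2)·log₂(1/2) + (1/2)·log₂(1/2)]
  = 0.5000 + 0.5000
  = 1.0000 bits
H(P,Q) = -[(1/4)·log₂(1/4) + (1/4)·log₂(1/4) + (1/4)·log₂(1/4) + (1/4)·log₂(1/4)]
  = 0.5000 + 0.5000 + 0.5000 + 0.5000
  = 2.0000 bits

I(P;Q) = H(P) + H(Q) - H(P,Q)
  = 1.0000 + 1.0000 - 2.0000
  = 0.0000 bits

No. I(P;Q) = 0.0000 bits, which is ≤ 0.1 bits.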